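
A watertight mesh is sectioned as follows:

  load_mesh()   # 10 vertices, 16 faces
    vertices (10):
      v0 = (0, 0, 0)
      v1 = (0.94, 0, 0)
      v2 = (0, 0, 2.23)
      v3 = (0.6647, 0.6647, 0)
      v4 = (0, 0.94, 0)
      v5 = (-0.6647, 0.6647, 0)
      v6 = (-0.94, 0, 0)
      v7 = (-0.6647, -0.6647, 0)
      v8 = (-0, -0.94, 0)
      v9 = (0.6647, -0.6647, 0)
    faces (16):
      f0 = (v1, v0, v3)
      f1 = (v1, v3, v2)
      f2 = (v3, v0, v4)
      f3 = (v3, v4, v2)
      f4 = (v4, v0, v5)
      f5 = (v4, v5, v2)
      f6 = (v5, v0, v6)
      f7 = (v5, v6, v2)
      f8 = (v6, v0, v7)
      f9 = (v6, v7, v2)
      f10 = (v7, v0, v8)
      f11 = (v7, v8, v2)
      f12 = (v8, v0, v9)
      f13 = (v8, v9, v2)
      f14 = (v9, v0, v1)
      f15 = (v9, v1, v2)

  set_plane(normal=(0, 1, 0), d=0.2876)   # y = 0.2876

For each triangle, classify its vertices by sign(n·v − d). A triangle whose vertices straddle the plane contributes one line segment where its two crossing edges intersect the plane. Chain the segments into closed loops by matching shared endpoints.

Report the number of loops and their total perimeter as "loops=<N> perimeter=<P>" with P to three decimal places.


loops=1 perimeter=5.194

Straddling triangles (8 of 16):
  (v1,v0,v3) [--+] → (0.2876, 0.2876, 0)–(0.820884, 0.2876, 0)  len=0.5333
  (v1,v3,v2) [-+-] → (0.820884, 0.2876, 0)–(0.2876, 0.2876, 1.26513)  len=1.3729
  (v3,v0,v4) [+-+] → (0.2876, 0.2876, 0)–(0, 0.2876, 0)  len=0.2876
  (v3,v4,v2) [++-] → (0, 0.2876, 1.54771)–(0.2876, 0.2876, 1.26513)  len=0.4032
  (v4,v0,v5) [+-+] → (0, 0.2876, 0)–(-0.2876, 0.2876, 0)  len=0.2876
  (v4,v5,v2) [++-] → (-0.2876, 0.2876, 1.26513)–(0, 0.2876, 1.54771)  len=0.4032
  (v5,v0,v6) [+--] → (-0.2876, 0.2876, 0)–(-0.820884, 0.2876, 0)  len=0.5333
  (v5,v6,v2) [+--] → (-0.820884, 0.2876, 0)–(-0.2876, 0.2876, 1.26513)  len=1.3729

Chained into 1 loop(s):
  loop 1: 8 segments, perimeter = 5.1940
Total perimeter = 5.194


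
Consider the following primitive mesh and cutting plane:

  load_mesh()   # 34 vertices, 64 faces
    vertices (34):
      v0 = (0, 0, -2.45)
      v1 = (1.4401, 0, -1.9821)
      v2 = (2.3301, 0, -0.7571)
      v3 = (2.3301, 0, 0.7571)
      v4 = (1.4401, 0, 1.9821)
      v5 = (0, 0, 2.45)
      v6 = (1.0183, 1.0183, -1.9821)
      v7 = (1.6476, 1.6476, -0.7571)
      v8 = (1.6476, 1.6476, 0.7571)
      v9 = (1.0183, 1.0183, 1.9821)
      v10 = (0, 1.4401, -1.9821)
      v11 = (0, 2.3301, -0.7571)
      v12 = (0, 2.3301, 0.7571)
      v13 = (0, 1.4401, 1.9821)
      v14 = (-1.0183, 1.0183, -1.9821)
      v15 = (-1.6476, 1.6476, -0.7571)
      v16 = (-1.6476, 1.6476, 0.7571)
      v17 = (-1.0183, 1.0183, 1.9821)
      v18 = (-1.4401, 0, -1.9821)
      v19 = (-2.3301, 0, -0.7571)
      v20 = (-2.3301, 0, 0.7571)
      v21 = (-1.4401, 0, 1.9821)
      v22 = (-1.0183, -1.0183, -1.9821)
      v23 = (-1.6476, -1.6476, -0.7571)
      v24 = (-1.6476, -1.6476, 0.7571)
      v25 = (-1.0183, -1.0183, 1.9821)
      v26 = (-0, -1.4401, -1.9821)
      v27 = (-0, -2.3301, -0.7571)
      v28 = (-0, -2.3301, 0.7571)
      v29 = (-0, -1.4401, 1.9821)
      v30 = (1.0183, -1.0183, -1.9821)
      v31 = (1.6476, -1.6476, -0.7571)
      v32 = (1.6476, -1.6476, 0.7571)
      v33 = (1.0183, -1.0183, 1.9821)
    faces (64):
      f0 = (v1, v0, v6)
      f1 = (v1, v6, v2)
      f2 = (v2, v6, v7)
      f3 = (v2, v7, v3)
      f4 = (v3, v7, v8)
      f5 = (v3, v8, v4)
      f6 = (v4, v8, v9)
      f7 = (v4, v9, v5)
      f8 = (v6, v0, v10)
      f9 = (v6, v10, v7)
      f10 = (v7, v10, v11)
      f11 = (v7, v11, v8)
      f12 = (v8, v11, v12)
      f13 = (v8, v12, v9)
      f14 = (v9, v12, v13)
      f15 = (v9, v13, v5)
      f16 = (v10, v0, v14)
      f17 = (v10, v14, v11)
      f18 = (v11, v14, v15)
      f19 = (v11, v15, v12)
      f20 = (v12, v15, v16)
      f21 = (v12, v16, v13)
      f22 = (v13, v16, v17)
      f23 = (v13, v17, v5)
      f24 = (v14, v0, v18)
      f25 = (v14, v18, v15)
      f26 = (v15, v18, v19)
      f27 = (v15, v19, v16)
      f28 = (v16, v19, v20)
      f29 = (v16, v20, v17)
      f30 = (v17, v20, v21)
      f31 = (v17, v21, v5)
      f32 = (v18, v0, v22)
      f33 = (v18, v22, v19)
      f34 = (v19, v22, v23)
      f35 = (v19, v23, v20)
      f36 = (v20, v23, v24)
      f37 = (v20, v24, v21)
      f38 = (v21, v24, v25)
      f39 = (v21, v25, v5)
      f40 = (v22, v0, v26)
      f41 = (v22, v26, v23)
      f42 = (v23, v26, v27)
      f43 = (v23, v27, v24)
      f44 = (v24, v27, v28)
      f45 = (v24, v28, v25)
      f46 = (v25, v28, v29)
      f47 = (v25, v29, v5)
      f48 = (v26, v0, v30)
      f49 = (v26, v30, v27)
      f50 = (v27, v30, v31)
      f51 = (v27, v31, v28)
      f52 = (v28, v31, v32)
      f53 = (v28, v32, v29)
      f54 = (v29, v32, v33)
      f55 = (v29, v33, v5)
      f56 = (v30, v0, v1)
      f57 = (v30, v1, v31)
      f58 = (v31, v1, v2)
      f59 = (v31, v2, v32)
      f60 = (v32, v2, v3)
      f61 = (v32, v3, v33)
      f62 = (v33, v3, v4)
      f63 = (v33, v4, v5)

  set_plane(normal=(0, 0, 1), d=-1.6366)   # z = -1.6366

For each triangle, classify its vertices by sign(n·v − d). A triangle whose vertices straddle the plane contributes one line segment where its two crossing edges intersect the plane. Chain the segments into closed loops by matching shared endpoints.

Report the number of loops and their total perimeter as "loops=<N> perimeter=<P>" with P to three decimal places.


loops=1 perimeter=10.355

Straddling triangles (16 of 64):
  (v1,v6,v2) [--+] → (1.38828, 0.731098, -1.6366)–(1.69112, 0, -1.6366)  len=0.7913
  (v2,v6,v7) [+-+] → (1.38828, 0.731098, -1.6366)–(1.19579, 1.19579, -1.6366)  len=0.5030
  (v6,v10,v7) [--+] → (0.46469, 1.49862, -1.6366)–(1.19579, 1.19579, -1.6366)  len=0.7913
  (v7,v10,v11) [+-+] → (0.46469, 1.49862, -1.6366)–(0, 1.69112, -1.6366)  len=0.5030
  (v10,v14,v11) [--+] → (-0.731098, 1.38828, -1.6366)–(0, 1.69112, -1.6366)  len=0.7913
  (v11,v14,v15) [+-+] → (-0.731098, 1.38828, -1.6366)–(-1.19579, 1.19579, -1.6366)  len=0.5030
  (v14,v18,v15) [--+] → (-1.49862, 0.46469, -1.6366)–(-1.19579, 1.19579, -1.6366)  len=0.7913
  (v15,v18,v19) [+-+] → (-1.49862, 0.46469, -1.6366)–(-1.69112, 0, -1.6366)  len=0.5030
  (v18,v22,v19) [--+] → (-1.38828, -0.731098, -1.6366)–(-1.69112, 0, -1.6366)  len=0.7913
  (v19,v22,v23) [+-+] → (-1.38828, -0.731098, -1.6366)–(-1.19579, -1.19579, -1.6366)  len=0.5030
  (v22,v26,v23) [--+] → (-0.46469, -1.49862, -1.6366)–(-1.19579, -1.19579, -1.6366)  len=0.7913
  (v23,v26,v27) [+-+] → (-0.46469, -1.49862, -1.6366)–(0, -1.69112, -1.6366)  len=0.5030
  (v26,v30,v27) [--+] → (0.731098, -1.38828, -1.6366)–(0, -1.69112, -1.6366)  len=0.7913
  (v27,v30,v31) [+-+] → (0.731098, -1.38828, -1.6366)–(1.19579, -1.19579, -1.6366)  len=0.5030
  (v30,v1,v31) [--+] → (1.49862, -0.46469, -1.6366)–(1.19579, -1.19579, -1.6366)  len=0.7913
  (v31,v1,v2) [+-+] → (1.49862, -0.46469, -1.6366)–(1.69112, 0, -1.6366)  len=0.5030

Chained into 1 loop(s):
  loop 1: 16 segments, perimeter = 10.3545
Total perimeter = 10.355


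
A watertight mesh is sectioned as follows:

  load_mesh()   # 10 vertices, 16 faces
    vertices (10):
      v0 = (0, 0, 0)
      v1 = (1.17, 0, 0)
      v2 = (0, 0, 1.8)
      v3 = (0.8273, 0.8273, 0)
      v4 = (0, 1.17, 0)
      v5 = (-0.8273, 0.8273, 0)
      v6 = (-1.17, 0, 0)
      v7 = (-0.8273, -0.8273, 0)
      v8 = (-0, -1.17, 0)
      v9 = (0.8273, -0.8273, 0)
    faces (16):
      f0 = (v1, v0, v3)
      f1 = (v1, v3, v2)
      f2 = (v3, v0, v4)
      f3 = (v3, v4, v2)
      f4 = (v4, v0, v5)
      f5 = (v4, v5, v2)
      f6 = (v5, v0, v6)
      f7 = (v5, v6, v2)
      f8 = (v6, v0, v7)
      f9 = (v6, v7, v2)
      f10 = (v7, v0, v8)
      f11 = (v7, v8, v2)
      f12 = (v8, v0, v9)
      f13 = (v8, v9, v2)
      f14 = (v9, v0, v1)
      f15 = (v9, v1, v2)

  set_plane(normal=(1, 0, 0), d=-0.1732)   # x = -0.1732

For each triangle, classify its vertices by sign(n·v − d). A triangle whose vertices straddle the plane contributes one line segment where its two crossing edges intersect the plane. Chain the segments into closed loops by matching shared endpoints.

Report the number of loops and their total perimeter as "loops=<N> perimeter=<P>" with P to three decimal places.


loops=1 perimeter=6.002

Straddling triangles (8 of 16):
  (v4,v0,v5) [++-] → (-0.1732, 0.1732, 0)–(-0.1732, 1.09825, 0)  len=0.9251
  (v4,v5,v2) [+-+] → (-0.1732, 1.09825, 0)–(-0.1732, 0.1732, 1.42316)  len=1.6974
  (v5,v0,v6) [-+-] → (-0.1732, 0.1732, 0)–(-0.1732, 0, 0)  len=0.1732
  (v5,v6,v2) [--+] → (-0.1732, 0, 1.53354)–(-0.1732, 0.1732, 1.42316)  len=0.2054
  (v6,v0,v7) [-+-] → (-0.1732, 0, 0)–(-0.1732, -0.1732, 0)  len=0.1732
  (v6,v7,v2) [--+] → (-0.1732, -0.1732, 1.42316)–(-0.1732, 0, 1.53354)  len=0.2054
  (v7,v0,v8) [-++] → (-0.1732, -0.1732, 0)–(-0.1732, -1.09825, 0)  len=0.9251
  (v7,v8,v2) [-++] → (-0.1732, -1.09825, 0)–(-0.1732, -0.1732, 1.42316)  len=1.6974

Chained into 1 loop(s):
  loop 1: 8 segments, perimeter = 6.0020
Total perimeter = 6.002


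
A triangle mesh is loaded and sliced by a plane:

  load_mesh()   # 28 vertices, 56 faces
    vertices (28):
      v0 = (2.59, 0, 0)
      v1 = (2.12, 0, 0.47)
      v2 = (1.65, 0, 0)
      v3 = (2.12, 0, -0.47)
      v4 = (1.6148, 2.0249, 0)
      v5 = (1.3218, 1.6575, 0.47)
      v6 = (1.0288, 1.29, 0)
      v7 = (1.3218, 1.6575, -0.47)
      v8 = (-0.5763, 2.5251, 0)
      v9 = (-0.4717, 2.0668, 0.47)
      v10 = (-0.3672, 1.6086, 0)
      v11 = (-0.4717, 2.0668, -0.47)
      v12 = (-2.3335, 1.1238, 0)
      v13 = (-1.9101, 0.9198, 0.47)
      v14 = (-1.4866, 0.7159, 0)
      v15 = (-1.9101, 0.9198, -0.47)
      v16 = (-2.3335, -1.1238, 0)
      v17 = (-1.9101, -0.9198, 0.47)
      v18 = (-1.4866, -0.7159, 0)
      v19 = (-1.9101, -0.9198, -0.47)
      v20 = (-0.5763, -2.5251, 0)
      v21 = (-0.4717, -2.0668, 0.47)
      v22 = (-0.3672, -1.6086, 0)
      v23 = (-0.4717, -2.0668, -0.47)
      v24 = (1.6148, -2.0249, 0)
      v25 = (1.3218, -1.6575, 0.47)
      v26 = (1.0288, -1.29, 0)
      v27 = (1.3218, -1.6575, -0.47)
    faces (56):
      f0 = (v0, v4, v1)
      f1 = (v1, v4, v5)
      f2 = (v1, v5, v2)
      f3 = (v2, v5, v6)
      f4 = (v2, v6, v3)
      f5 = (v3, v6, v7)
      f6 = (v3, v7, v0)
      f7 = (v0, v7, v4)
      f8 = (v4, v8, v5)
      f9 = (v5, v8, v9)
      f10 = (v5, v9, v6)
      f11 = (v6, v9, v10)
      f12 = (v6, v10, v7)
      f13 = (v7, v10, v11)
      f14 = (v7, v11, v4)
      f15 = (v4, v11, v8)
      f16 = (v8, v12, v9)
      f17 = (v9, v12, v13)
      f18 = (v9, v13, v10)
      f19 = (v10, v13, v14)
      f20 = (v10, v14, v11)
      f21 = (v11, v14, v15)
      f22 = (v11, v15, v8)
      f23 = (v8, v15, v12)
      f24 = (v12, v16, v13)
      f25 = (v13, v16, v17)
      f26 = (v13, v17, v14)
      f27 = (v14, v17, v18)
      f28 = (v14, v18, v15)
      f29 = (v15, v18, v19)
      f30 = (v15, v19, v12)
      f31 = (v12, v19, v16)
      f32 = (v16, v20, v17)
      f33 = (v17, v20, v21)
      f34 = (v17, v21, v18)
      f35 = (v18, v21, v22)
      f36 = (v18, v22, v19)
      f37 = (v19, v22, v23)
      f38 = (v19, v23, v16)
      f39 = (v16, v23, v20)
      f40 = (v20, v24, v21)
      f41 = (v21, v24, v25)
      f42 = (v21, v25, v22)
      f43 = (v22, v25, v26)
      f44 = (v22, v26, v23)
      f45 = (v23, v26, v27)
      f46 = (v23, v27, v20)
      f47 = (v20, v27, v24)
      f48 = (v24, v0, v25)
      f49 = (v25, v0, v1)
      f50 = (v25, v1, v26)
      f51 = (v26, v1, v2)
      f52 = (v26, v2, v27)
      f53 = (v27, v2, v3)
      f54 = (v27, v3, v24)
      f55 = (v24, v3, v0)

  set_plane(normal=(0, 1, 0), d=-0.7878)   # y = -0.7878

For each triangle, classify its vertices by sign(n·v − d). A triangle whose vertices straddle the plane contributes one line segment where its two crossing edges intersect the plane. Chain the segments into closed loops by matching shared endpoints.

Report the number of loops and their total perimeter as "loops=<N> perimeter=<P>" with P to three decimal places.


loops=2 perimeter=5.325

Straddling triangles (18 of 56):
  (v12,v16,v13) [+-+] → (-2.3335, -0.7878, 0)–(-2.26389, -0.7878, 0.0772754)  len=0.1040
  (v13,v16,v17) [+--] → (-2.26389, -0.7878, 0.0772754)–(-1.9101, -0.7878, 0.47)  len=0.5286
  (v13,v17,v14) [+-+] → (-1.9101, -0.7878, 0.47)–(-1.87592, -0.7878, 0.432071)  len=0.0511
  (v14,v17,v18) [+-+] → (-1.87592, -0.7878, 0.432071)–(-1.63594, -0.7878, 0.165733)  len=0.3585
  (v15,v18,v19) [++-] → (-1.63594, -0.7878, -0.165733)–(-1.9101, -0.7878, -0.47)  len=0.4096
  (v15,v19,v12) [+-+] → (-1.9101, -0.7878, -0.47)–(-1.93745, -0.7878, -0.439642)  len=0.0409
  (v12,v19,v16) [+--] → (-1.93745, -0.7878, -0.439642)–(-2.3335, -0.7878, 0)  len=0.5917
  (v17,v21,v18) [--+] → (-1.43258, -0.7878, 0.0250152)–(-1.63594, -0.7878, 0.165733)  len=0.2473
  (v18,v21,v22) [+--] → (-1.43258, -0.7878, 0.0250152)–(-1.39644, -0.7878, 0)  len=0.0440
  (v18,v22,v19) [+--] → (-1.39644, -0.7878, 0)–(-1.63594, -0.7878, -0.165733)  len=0.2912
  (v24,v0,v25) [-+-] → (2.21059, -0.7878, 0)–(1.98723, -0.7878, 0.223388)  len=0.3159
  (v25,v0,v1) [-++] → (1.98723, -0.7878, 0.223388)–(1.74062, -0.7878, 0.47)  len=0.3488
  (v25,v1,v26) [-+-] → (1.74062, -0.7878, 0.47)–(1.45361, -0.7878, 0.182972)  len=0.4059
  (v26,v1,v2) [-++] → (1.45361, -0.7878, 0.182972)–(1.27063, -0.7878, 0)  len=0.2588
  (v26,v2,v27) [-+-] → (1.27063, -0.7878, 0)–(1.49401, -0.7878, -0.223388)  len=0.3159
  (v27,v2,v3) [-++] → (1.49401, -0.7878, -0.223388)–(1.74062, -0.7878, -0.47)  len=0.3488
  (v27,v3,v24) [-+-] → (1.74062, -0.7878, -0.47)–(1.92345, -0.7878, -0.287144)  len=0.2586
  (v24,v3,v0) [-++] → (1.92345, -0.7878, -0.287144)–(2.21059, -0.7878, 0)  len=0.4061

Chained into 2 loop(s):
  loop 1: 10 segments, perimeter = 2.6668
  loop 2: 8 segments, perimeter = 2.6587
Total perimeter = 5.325


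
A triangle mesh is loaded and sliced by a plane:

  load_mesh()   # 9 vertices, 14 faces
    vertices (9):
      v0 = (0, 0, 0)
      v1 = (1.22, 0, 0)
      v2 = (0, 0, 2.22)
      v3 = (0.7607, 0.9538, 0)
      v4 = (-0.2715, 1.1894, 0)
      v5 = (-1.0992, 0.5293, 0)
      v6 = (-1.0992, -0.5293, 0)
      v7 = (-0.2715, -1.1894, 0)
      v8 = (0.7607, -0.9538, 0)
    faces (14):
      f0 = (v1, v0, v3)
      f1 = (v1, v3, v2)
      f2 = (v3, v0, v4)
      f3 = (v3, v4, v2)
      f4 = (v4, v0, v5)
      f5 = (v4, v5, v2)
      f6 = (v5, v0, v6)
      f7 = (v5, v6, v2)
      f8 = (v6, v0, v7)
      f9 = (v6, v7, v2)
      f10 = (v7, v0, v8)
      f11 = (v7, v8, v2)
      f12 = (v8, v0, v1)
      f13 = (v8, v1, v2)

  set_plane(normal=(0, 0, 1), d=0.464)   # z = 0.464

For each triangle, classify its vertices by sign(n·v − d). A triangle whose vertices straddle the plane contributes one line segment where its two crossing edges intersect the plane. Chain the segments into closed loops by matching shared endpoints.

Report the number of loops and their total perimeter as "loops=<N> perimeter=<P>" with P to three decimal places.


Straddling triangles (7 of 14):
  (v1,v3,v2) [--+] → (0.601707, 0.754447, 0.464)–(0.965009, 0, 0.464)  len=0.8374
  (v3,v4,v2) [--+] → (-0.214754, 0.940805, 0.464)–(0.601707, 0.754447, 0.464)  len=0.8375
  (v4,v5,v2) [--+] → (-0.869457, 0.418672, 0.464)–(-0.214754, 0.940805, 0.464)  len=0.8374
  (v5,v6,v2) [--+] → (-0.869457, -0.418672, 0.464)–(-0.869457, 0.418672, 0.464)  len=0.8373
  (v6,v7,v2) [--+] → (-0.214754, -0.940805, 0.464)–(-0.869457, -0.418672, 0.464)  len=0.8374
  (v7,v8,v2) [--+] → (0.601707, -0.754447, 0.464)–(-0.214754, -0.940805, 0.464)  len=0.8375
  (v8,v1,v2) [--+] → (0.965009, 0, 0.464)–(0.601707, -0.754447, 0.464)  len=0.8374

Chained into 1 loop(s):
  loop 1: 7 segments, perimeter = 5.8618
Total perimeter = 5.862

loops=1 perimeter=5.862


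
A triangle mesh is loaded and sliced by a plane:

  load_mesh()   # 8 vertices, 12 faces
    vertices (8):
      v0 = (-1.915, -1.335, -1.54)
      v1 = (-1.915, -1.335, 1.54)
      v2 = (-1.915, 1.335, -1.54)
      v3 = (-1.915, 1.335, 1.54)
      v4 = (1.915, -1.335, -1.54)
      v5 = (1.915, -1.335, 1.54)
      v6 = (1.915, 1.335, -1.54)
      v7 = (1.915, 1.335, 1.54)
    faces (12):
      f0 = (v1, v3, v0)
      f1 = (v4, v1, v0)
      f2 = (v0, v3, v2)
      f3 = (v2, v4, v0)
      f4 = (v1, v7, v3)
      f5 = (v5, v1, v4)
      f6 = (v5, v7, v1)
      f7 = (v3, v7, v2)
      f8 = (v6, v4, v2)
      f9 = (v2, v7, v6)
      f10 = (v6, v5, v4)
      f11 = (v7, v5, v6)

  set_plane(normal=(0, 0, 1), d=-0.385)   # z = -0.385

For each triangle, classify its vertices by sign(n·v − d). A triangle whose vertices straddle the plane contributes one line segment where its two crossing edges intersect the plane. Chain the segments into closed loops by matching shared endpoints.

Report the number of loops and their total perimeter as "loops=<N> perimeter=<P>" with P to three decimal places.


loops=1 perimeter=13.000

Straddling triangles (8 of 12):
  (v1,v3,v0) [++-] → (-1.915, -0.33375, -0.385)–(-1.915, -1.335, -0.385)  len=1.0012
  (v4,v1,v0) [-+-] → (0.47875, -1.335, -0.385)–(-1.915, -1.335, -0.385)  len=2.3937
  (v0,v3,v2) [-+-] → (-1.915, -0.33375, -0.385)–(-1.915, 1.335, -0.385)  len=1.6687
  (v5,v1,v4) [++-] → (0.47875, -1.335, -0.385)–(1.915, -1.335, -0.385)  len=1.4363
  (v3,v7,v2) [++-] → (-0.47875, 1.335, -0.385)–(-1.915, 1.335, -0.385)  len=1.4363
  (v2,v7,v6) [-+-] → (-0.47875, 1.335, -0.385)–(1.915, 1.335, -0.385)  len=2.3937
  (v6,v5,v4) [-+-] → (1.915, 0.33375, -0.385)–(1.915, -1.335, -0.385)  len=1.6687
  (v7,v5,v6) [++-] → (1.915, 0.33375, -0.385)–(1.915, 1.335, -0.385)  len=1.0012

Chained into 1 loop(s):
  loop 1: 8 segments, perimeter = 13.0000
Total perimeter = 13.000


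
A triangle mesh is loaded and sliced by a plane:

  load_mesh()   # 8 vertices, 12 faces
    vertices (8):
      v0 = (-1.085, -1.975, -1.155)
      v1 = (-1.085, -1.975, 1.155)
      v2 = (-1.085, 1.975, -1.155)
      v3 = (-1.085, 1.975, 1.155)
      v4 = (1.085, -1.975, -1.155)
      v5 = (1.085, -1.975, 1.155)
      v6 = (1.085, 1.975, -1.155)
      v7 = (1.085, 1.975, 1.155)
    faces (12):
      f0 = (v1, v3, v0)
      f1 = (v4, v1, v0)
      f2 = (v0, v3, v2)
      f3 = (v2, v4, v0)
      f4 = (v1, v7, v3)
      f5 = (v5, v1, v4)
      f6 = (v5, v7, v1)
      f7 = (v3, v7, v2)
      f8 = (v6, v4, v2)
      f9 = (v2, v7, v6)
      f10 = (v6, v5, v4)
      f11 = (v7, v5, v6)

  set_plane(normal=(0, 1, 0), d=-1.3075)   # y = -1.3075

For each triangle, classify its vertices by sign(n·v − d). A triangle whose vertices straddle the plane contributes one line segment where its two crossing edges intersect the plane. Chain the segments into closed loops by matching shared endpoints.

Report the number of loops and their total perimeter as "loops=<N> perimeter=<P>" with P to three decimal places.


loops=1 perimeter=8.960

Straddling triangles (8 of 12):
  (v1,v3,v0) [-+-] → (-1.085, -1.3075, 1.155)–(-1.085, -1.3075, -0.764639)  len=1.9196
  (v0,v3,v2) [-++] → (-1.085, -1.3075, -0.764639)–(-1.085, -1.3075, -1.155)  len=0.3904
  (v2,v4,v0) [+--] → (0.718297, -1.3075, -1.155)–(-1.085, -1.3075, -1.155)  len=1.8033
  (v1,v7,v3) [-++] → (-0.718297, -1.3075, 1.155)–(-1.085, -1.3075, 1.155)  len=0.3667
  (v5,v7,v1) [-+-] → (1.085, -1.3075, 1.155)–(-0.718297, -1.3075, 1.155)  len=1.8033
  (v6,v4,v2) [+-+] → (1.085, -1.3075, -1.155)–(0.718297, -1.3075, -1.155)  len=0.3667
  (v6,v5,v4) [+--] → (1.085, -1.3075, 0.764639)–(1.085, -1.3075, -1.155)  len=1.9196
  (v7,v5,v6) [+-+] → (1.085, -1.3075, 1.155)–(1.085, -1.3075, 0.764639)  len=0.3904

Chained into 1 loop(s):
  loop 1: 8 segments, perimeter = 8.9600
Total perimeter = 8.960


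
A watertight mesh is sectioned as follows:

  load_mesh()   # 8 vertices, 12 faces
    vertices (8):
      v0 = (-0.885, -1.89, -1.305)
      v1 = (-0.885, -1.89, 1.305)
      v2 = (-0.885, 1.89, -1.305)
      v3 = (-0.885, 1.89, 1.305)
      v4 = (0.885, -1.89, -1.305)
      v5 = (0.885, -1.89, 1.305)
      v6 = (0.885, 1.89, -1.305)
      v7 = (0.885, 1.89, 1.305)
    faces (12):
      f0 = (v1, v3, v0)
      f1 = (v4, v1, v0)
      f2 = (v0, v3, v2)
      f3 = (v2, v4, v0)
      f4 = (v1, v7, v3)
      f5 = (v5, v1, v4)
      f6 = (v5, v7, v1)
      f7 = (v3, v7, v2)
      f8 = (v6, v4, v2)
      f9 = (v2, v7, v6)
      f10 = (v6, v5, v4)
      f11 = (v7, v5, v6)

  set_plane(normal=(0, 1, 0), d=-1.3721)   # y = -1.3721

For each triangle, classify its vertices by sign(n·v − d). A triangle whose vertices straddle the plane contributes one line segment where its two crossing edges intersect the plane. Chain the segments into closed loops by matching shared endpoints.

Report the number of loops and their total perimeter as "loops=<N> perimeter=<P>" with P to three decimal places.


loops=1 perimeter=8.760

Straddling triangles (8 of 12):
  (v1,v3,v0) [-+-] → (-0.885, -1.3721, 1.305)–(-0.885, -1.3721, -0.947402)  len=2.2524
  (v0,v3,v2) [-++] → (-0.885, -1.3721, -0.947402)–(-0.885, -1.3721, -1.305)  len=0.3576
  (v2,v4,v0) [+--] → (0.642491, -1.3721, -1.305)–(-0.885, -1.3721, -1.305)  len=1.5275
  (v1,v7,v3) [-++] → (-0.642491, -1.3721, 1.305)–(-0.885, -1.3721, 1.305)  len=0.2425
  (v5,v7,v1) [-+-] → (0.885, -1.3721, 1.305)–(-0.642491, -1.3721, 1.305)  len=1.5275
  (v6,v4,v2) [+-+] → (0.885, -1.3721, -1.305)–(0.642491, -1.3721, -1.305)  len=0.2425
  (v6,v5,v4) [+--] → (0.885, -1.3721, 0.947402)–(0.885, -1.3721, -1.305)  len=2.2524
  (v7,v5,v6) [+-+] → (0.885, -1.3721, 1.305)–(0.885, -1.3721, 0.947402)  len=0.3576

Chained into 1 loop(s):
  loop 1: 8 segments, perimeter = 8.7600
Total perimeter = 8.760


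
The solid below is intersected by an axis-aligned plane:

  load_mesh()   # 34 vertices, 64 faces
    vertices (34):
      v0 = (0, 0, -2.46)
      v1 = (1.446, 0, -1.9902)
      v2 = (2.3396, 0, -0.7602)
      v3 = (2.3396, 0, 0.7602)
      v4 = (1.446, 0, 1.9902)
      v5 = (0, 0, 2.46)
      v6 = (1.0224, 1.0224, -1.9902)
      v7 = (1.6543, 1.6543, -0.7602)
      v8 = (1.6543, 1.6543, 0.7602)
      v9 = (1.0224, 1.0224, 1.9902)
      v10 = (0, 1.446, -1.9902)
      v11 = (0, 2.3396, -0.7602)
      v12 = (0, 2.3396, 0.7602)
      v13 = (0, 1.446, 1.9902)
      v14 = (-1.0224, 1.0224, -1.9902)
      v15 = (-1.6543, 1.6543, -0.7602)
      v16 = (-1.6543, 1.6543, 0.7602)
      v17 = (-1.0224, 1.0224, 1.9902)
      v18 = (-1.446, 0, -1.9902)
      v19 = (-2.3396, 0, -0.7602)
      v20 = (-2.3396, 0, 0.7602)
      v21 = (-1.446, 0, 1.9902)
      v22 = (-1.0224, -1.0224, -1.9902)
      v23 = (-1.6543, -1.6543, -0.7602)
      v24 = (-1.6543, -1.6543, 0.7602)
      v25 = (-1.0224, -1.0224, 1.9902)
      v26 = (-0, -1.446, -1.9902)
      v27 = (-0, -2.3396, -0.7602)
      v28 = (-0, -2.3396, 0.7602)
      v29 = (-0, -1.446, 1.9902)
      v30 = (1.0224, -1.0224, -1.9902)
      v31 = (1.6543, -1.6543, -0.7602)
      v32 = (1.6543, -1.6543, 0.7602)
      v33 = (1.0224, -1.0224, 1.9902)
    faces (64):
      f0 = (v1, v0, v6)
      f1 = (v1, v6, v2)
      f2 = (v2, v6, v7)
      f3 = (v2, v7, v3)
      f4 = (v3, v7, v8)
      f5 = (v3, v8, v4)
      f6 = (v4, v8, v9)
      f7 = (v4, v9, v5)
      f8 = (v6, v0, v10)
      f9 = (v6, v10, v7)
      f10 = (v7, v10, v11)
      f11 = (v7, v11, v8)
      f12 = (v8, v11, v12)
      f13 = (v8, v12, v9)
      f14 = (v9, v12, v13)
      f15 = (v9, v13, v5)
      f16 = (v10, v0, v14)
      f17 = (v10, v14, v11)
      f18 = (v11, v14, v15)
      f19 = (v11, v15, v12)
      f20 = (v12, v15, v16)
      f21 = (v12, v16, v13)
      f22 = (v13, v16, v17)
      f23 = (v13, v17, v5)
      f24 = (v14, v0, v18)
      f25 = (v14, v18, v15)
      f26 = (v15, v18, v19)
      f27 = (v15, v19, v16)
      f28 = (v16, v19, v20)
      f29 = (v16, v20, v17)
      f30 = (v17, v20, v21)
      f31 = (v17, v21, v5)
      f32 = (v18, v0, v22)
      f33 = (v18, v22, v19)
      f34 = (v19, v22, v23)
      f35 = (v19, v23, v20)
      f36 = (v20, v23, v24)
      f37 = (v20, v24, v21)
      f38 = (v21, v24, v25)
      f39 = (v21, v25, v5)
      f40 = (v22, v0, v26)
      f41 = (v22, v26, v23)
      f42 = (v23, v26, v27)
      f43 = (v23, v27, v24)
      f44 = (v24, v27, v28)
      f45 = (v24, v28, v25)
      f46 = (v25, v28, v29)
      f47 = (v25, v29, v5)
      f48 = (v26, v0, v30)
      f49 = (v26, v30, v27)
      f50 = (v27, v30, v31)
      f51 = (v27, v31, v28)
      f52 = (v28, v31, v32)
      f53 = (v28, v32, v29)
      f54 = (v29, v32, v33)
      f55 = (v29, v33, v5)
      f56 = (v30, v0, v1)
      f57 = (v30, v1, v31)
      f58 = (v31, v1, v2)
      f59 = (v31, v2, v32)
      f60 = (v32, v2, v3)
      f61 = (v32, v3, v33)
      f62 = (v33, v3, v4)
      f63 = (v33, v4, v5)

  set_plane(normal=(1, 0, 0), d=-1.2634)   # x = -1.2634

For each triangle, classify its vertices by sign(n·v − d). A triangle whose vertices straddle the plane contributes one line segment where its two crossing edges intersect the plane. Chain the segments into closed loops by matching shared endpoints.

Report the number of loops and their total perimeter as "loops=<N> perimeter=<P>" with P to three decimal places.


loops=1 perimeter=12.370

Straddling triangles (20 of 64):
  (v11,v14,v15) [++-] → (-1.2634, 1.2634, -1.52109)–(-1.2634, 1.81623, -0.7602)  len=0.9405
  (v11,v15,v12) [+-+] → (-1.2634, 1.81623, -0.7602)–(-1.2634, 1.81623, -0.40094)  len=0.3593
  (v12,v15,v16) [+--] → (-1.2634, 1.81623, -0.40094)–(-1.2634, 1.81623, 0.7602)  len=1.1611
  (v12,v16,v13) [+-+] → (-1.2634, 1.81623, 0.7602)–(-1.2634, 1.60508, 1.05084)  len=0.3592
  (v13,v16,v17) [+-+] → (-1.2634, 1.60508, 1.05084)–(-1.2634, 1.2634, 1.52109)  len=0.5813
  (v14,v0,v18) [++-] → (-1.2634, 0, -2.04953)–(-1.2634, 0.440723, -1.9902)  len=0.4447
  (v14,v18,v15) [+--] → (-1.2634, 0.440723, -1.9902)–(-1.2634, 1.2634, -1.52109)  len=0.9470
  (v16,v20,v17) [--+] → (-1.2634, 0.835338, 1.76515)–(-1.2634, 1.2634, 1.52109)  len=0.4928
  (v17,v20,v21) [+--] → (-1.2634, 0.835338, 1.76515)–(-1.2634, 0.440723, 1.9902)  len=0.4543
  (v17,v21,v5) [+-+] → (-1.2634, 0.440723, 1.9902)–(-1.2634, 0, 2.04953)  len=0.4447
  (v18,v0,v22) [-++] → (-1.2634, 0, -2.04953)–(-1.2634, -0.440723, -1.9902)  len=0.4447
  (v18,v22,v19) [-+-] → (-1.2634, -0.440723, -1.9902)–(-1.2634, -0.835338, -1.76515)  len=0.4543
  (v19,v22,v23) [-+-] → (-1.2634, -0.835338, -1.76515)–(-1.2634, -1.2634, -1.52109)  len=0.4928
  (v21,v24,v25) [--+] → (-1.2634, -1.2634, 1.52109)–(-1.2634, -0.440723, 1.9902)  len=0.9470
  (v21,v25,v5) [-++] → (-1.2634, -0.440723, 1.9902)–(-1.2634, 0, 2.04953)  len=0.4447
  (v22,v26,v23) [++-] → (-1.2634, -1.60508, -1.05084)–(-1.2634, -1.2634, -1.52109)  len=0.5813
  (v23,v26,v27) [-++] → (-1.2634, -1.60508, -1.05084)–(-1.2634, -1.81623, -0.7602)  len=0.3592
  (v23,v27,v24) [-+-] → (-1.2634, -1.81623, -0.7602)–(-1.2634, -1.81623, 0.40094)  len=1.1611
  (v24,v27,v28) [-++] → (-1.2634, -1.81623, 0.40094)–(-1.2634, -1.81623, 0.7602)  len=0.3593
  (v24,v28,v25) [-++] → (-1.2634, -1.81623, 0.7602)–(-1.2634, -1.2634, 1.52109)  len=0.9405

Chained into 1 loop(s):
  loop 1: 20 segments, perimeter = 12.3698
Total perimeter = 12.370


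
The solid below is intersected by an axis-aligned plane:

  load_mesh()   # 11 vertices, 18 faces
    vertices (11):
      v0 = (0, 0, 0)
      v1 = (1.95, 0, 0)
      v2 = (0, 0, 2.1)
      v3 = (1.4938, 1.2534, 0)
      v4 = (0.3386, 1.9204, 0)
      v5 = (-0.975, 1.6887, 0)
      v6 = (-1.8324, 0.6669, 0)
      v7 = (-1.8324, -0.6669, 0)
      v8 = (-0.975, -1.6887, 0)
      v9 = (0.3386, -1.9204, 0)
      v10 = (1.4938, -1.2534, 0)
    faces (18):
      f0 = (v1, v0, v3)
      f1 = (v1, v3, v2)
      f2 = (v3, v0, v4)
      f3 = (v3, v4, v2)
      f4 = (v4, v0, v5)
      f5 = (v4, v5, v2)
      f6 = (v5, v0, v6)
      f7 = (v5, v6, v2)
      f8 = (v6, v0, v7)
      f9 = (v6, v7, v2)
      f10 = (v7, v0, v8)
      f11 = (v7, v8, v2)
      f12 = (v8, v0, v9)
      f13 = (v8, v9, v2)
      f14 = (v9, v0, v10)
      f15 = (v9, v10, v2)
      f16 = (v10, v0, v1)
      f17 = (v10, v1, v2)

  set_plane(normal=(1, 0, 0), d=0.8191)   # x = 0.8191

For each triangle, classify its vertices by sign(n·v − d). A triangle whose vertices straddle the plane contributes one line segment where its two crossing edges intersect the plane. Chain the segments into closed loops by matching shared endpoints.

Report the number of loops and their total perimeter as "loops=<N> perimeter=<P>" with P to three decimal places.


Straddling triangles (8 of 18):
  (v1,v0,v3) [+-+] → (0.8191, 0, 0)–(0.8191, 0.687281, 0)  len=0.6873
  (v1,v3,v2) [++-] → (0.8191, 0.687281, 0.9485)–(0.8191, 0, 1.21789)  len=0.7382
  (v3,v0,v4) [+--] → (0.8191, 0.687281, 0)–(0.8191, 1.64296, 0)  len=0.9557
  (v3,v4,v2) [+--] → (0.8191, 1.64296, 0)–(0.8191, 0.687281, 0.9485)  len=1.3465
  (v9,v0,v10) [--+] → (0.8191, -0.687281, 0)–(0.8191, -1.64296, 0)  len=0.9557
  (v9,v10,v2) [-+-] → (0.8191, -1.64296, 0)–(0.8191, -0.687281, 0.9485)  len=1.3465
  (v10,v0,v1) [+-+] → (0.8191, -0.687281, 0)–(0.8191, 0, 0)  len=0.6873
  (v10,v1,v2) [++-] → (0.8191, 0, 1.21789)–(0.8191, -0.687281, 0.9485)  len=0.7382

Chained into 1 loop(s):
  loop 1: 8 segments, perimeter = 7.4553
Total perimeter = 7.455

loops=1 perimeter=7.455


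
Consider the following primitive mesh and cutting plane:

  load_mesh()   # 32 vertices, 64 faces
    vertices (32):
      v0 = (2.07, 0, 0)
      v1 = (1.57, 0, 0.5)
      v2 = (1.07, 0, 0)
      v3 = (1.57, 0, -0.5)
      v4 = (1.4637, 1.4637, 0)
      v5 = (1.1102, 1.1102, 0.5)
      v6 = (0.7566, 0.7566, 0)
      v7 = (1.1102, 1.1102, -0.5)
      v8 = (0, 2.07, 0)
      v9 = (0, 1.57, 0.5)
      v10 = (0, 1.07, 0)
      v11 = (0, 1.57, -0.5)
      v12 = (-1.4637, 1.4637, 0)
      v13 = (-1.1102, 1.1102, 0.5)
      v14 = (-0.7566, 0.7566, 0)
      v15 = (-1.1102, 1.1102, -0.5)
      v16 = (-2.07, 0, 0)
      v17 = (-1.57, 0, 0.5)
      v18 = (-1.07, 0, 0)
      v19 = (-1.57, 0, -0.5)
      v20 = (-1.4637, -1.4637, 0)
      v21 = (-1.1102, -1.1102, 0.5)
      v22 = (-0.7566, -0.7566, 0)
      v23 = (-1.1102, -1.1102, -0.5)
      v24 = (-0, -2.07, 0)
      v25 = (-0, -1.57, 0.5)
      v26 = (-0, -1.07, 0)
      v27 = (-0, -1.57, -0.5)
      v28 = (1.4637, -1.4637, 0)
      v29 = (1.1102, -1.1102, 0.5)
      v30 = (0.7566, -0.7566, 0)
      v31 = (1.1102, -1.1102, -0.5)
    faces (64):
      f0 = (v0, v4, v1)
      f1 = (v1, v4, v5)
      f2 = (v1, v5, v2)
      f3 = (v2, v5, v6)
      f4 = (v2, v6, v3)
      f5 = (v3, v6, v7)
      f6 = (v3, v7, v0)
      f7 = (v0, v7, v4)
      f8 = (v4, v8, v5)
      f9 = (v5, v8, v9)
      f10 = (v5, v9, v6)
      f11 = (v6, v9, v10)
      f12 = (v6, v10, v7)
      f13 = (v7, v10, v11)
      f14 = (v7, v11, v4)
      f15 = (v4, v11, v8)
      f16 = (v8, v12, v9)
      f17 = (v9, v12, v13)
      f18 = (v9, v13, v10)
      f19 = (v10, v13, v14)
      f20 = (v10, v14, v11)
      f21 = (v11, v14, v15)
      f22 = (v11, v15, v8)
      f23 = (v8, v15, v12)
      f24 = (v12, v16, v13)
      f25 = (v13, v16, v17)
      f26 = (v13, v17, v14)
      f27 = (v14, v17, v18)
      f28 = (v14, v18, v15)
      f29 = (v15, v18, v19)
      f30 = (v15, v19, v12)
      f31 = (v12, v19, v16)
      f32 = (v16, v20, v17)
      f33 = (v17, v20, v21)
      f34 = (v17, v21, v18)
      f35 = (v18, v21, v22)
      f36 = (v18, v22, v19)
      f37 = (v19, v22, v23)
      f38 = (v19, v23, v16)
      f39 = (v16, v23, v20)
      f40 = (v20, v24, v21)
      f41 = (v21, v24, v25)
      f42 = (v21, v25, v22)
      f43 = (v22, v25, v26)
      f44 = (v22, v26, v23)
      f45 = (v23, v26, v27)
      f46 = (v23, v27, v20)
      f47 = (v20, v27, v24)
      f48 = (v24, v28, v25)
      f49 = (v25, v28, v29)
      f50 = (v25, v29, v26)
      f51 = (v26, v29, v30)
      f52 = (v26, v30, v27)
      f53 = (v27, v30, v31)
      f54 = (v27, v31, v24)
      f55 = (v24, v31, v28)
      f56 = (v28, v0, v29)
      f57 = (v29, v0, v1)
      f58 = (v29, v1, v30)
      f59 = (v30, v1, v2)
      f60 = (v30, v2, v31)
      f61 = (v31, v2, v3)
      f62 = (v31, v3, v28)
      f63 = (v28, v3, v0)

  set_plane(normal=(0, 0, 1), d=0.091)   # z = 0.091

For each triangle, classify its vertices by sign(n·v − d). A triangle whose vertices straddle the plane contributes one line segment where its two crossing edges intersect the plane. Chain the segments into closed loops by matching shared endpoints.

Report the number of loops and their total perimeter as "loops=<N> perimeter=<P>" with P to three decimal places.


loops=2 perimeter=19.226

Straddling triangles (32 of 64):
  (v0,v4,v1) [--+] → (1.48305, 1.19731, 0.091)–(1.979, 0, 0.091)  len=1.2960
  (v1,v4,v5) [+-+] → (1.48305, 1.19731, 0.091)–(1.39936, 1.39936, 0.091)  len=0.2187
  (v1,v5,v2) [++-] → (1.07732, 0.202056, 0.091)–(1.161, 0, 0.091)  len=0.2187
  (v2,v5,v6) [-+-] → (1.07732, 0.202056, 0.091)–(0.820955, 0.820955, 0.091)  len=0.6699
  (v4,v8,v5) [--+] → (0.202056, 1.89532, 0.091)–(1.39936, 1.39936, 0.091)  len=1.2960
  (v5,v8,v9) [+-+] → (0.202056, 1.89532, 0.091)–(0, 1.979, 0.091)  len=0.2187
  (v5,v9,v6) [++-] → (0.618899, 0.904639, 0.091)–(0.820955, 0.820955, 0.091)  len=0.2187
  (v6,v9,v10) [-+-] → (0.618899, 0.904639, 0.091)–(0, 1.161, 0.091)  len=0.6699
  (v8,v12,v9) [--+] → (-1.19731, 1.48305, 0.091)–(0, 1.979, 0.091)  len=1.2960
  (v9,v12,v13) [+-+] → (-1.19731, 1.48305, 0.091)–(-1.39936, 1.39936, 0.091)  len=0.2187
  (v9,v13,v10) [++-] → (-0.202056, 1.07732, 0.091)–(0, 1.161, 0.091)  len=0.2187
  (v10,v13,v14) [-+-] → (-0.202056, 1.07732, 0.091)–(-0.820955, 0.820955, 0.091)  len=0.6699
  (v12,v16,v13) [--+] → (-1.89532, 0.202056, 0.091)–(-1.39936, 1.39936, 0.091)  len=1.2960
  (v13,v16,v17) [+-+] → (-1.89532, 0.202056, 0.091)–(-1.979, 0, 0.091)  len=0.2187
  (v13,v17,v14) [++-] → (-0.904639, 0.618899, 0.091)–(-0.820955, 0.820955, 0.091)  len=0.2187
  (v14,v17,v18) [-+-] → (-0.904639, 0.618899, 0.091)–(-1.161, 0, 0.091)  len=0.6699
  (v16,v20,v17) [--+] → (-1.48305, -1.19731, 0.091)–(-1.979, 0, 0.091)  len=1.2960
  (v17,v20,v21) [+-+] → (-1.48305, -1.19731, 0.091)–(-1.39936, -1.39936, 0.091)  len=0.2187
  (v17,v21,v18) [++-] → (-1.07732, -0.202056, 0.091)–(-1.161, 0, 0.091)  len=0.2187
  (v18,v21,v22) [-+-] → (-1.07732, -0.202056, 0.091)–(-0.820955, -0.820955, 0.091)  len=0.6699
  (v20,v24,v21) [--+] → (-0.202056, -1.89532, 0.091)–(-1.39936, -1.39936, 0.091)  len=1.2960
  (v21,v24,v25) [+-+] → (-0.202056, -1.89532, 0.091)–(0, -1.979, 0.091)  len=0.2187
  (v21,v25,v22) [++-] → (-0.618899, -0.904639, 0.091)–(-0.820955, -0.820955, 0.091)  len=0.2187
  (v22,v25,v26) [-+-] → (-0.618899, -0.904639, 0.091)–(0, -1.161, 0.091)  len=0.6699
  (v24,v28,v25) [--+] → (1.19731, -1.48305, 0.091)–(0, -1.979, 0.091)  len=1.2960
  (v25,v28,v29) [+-+] → (1.19731, -1.48305, 0.091)–(1.39936, -1.39936, 0.091)  len=0.2187
  (v25,v29,v26) [++-] → (0.202056, -1.07732, 0.091)–(0, -1.161, 0.091)  len=0.2187
  (v26,v29,v30) [-+-] → (0.202056, -1.07732, 0.091)–(0.820955, -0.820955, 0.091)  len=0.6699
  (v28,v0,v29) [--+] → (1.89532, -0.202056, 0.091)–(1.39936, -1.39936, 0.091)  len=1.2960
  (v29,v0,v1) [+-+] → (1.89532, -0.202056, 0.091)–(1.979, 0, 0.091)  len=0.2187
  (v29,v1,v30) [++-] → (0.904639, -0.618899, 0.091)–(0.820955, -0.820955, 0.091)  len=0.2187
  (v30,v1,v2) [-+-] → (0.904639, -0.618899, 0.091)–(1.161, 0, 0.091)  len=0.6699

Chained into 2 loop(s):
  loop 1: 16 segments, perimeter = 12.1173
  loop 2: 16 segments, perimeter = 7.1087
Total perimeter = 19.226


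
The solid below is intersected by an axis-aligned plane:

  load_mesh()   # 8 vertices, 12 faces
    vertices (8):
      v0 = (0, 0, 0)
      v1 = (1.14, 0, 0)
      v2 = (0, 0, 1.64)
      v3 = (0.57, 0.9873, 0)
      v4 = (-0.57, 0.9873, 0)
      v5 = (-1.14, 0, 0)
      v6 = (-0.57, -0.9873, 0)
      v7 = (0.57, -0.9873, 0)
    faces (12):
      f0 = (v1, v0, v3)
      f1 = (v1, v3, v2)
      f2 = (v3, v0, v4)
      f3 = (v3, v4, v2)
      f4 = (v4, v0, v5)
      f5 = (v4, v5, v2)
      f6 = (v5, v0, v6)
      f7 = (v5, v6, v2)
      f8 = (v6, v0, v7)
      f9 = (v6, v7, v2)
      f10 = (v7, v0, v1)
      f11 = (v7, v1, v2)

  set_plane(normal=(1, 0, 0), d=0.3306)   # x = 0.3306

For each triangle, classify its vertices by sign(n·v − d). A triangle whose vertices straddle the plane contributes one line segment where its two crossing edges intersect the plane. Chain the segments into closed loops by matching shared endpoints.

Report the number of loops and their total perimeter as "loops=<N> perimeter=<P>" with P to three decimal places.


Straddling triangles (8 of 12):
  (v1,v0,v3) [+-+] → (0.3306, 0, 0)–(0.3306, 0.572634, 0)  len=0.5726
  (v1,v3,v2) [++-] → (0.3306, 0.572634, 0.6888)–(0.3306, 0, 1.1644)  len=0.7444
  (v3,v0,v4) [+--] → (0.3306, 0.572634, 0)–(0.3306, 0.9873, 0)  len=0.4147
  (v3,v4,v2) [+--] → (0.3306, 0.9873, 0)–(0.3306, 0.572634, 0.6888)  len=0.8040
  (v6,v0,v7) [--+] → (0.3306, -0.572634, 0)–(0.3306, -0.9873, 0)  len=0.4147
  (v6,v7,v2) [-+-] → (0.3306, -0.9873, 0)–(0.3306, -0.572634, 0.6888)  len=0.8040
  (v7,v0,v1) [+-+] → (0.3306, -0.572634, 0)–(0.3306, 0, 0)  len=0.5726
  (v7,v1,v2) [++-] → (0.3306, 0, 1.1644)–(0.3306, -0.572634, 0.6888)  len=0.7444

Chained into 1 loop(s):
  loop 1: 8 segments, perimeter = 5.0713
Total perimeter = 5.071

loops=1 perimeter=5.071


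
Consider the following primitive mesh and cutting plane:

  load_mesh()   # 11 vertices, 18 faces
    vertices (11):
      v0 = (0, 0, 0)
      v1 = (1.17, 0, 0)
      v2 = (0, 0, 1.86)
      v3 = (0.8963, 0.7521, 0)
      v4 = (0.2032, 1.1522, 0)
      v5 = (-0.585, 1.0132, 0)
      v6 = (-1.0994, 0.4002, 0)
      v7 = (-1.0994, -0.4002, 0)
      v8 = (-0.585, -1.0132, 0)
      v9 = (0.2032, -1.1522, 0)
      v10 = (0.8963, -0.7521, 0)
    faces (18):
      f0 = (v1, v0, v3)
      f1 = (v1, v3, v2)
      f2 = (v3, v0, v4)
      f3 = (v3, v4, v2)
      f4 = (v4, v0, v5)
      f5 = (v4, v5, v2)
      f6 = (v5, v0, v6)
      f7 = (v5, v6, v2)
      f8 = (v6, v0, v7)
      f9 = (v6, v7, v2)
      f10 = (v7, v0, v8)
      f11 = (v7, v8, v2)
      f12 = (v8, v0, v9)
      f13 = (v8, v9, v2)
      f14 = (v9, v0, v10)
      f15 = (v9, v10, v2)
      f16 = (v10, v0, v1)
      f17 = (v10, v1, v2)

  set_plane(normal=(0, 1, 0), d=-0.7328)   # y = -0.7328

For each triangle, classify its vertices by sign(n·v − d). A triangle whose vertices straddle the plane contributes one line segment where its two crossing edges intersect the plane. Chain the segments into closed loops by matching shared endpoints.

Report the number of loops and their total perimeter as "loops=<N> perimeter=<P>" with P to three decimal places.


loops=1 perimeter=3.980

Straddling triangles (8 of 18):
  (v7,v0,v8) [++-] → (-0.423103, -0.7328, 0)–(-0.820298, -0.7328, 0)  len=0.3972
  (v7,v8,v2) [+-+] → (-0.820298, -0.7328, 0)–(-0.423103, -0.7328, 0.514749)  len=0.6502
  (v8,v0,v9) [-+-] → (-0.423103, -0.7328, 0)–(0.129235, -0.7328, 0)  len=0.5523
  (v8,v9,v2) [--+] → (0.129235, -0.7328, 0.677039)–(-0.423103, -0.7328, 0.514749)  len=0.5757
  (v9,v0,v10) [-+-] → (0.129235, -0.7328, 0)–(0.8733, -0.7328, 0)  len=0.7441
  (v9,v10,v2) [--+] → (0.8733, -0.7328, 0.0477304)–(0.129235, -0.7328, 0.677039)  len=0.9745
  (v10,v0,v1) [-++] → (0.8733, -0.7328, 0)–(0.903324, -0.7328, 0)  len=0.0300
  (v10,v1,v2) [-++] → (0.903324, -0.7328, 0)–(0.8733, -0.7328, 0.0477304)  len=0.0564

Chained into 1 loop(s):
  loop 1: 8 segments, perimeter = 3.9804
Total perimeter = 3.980


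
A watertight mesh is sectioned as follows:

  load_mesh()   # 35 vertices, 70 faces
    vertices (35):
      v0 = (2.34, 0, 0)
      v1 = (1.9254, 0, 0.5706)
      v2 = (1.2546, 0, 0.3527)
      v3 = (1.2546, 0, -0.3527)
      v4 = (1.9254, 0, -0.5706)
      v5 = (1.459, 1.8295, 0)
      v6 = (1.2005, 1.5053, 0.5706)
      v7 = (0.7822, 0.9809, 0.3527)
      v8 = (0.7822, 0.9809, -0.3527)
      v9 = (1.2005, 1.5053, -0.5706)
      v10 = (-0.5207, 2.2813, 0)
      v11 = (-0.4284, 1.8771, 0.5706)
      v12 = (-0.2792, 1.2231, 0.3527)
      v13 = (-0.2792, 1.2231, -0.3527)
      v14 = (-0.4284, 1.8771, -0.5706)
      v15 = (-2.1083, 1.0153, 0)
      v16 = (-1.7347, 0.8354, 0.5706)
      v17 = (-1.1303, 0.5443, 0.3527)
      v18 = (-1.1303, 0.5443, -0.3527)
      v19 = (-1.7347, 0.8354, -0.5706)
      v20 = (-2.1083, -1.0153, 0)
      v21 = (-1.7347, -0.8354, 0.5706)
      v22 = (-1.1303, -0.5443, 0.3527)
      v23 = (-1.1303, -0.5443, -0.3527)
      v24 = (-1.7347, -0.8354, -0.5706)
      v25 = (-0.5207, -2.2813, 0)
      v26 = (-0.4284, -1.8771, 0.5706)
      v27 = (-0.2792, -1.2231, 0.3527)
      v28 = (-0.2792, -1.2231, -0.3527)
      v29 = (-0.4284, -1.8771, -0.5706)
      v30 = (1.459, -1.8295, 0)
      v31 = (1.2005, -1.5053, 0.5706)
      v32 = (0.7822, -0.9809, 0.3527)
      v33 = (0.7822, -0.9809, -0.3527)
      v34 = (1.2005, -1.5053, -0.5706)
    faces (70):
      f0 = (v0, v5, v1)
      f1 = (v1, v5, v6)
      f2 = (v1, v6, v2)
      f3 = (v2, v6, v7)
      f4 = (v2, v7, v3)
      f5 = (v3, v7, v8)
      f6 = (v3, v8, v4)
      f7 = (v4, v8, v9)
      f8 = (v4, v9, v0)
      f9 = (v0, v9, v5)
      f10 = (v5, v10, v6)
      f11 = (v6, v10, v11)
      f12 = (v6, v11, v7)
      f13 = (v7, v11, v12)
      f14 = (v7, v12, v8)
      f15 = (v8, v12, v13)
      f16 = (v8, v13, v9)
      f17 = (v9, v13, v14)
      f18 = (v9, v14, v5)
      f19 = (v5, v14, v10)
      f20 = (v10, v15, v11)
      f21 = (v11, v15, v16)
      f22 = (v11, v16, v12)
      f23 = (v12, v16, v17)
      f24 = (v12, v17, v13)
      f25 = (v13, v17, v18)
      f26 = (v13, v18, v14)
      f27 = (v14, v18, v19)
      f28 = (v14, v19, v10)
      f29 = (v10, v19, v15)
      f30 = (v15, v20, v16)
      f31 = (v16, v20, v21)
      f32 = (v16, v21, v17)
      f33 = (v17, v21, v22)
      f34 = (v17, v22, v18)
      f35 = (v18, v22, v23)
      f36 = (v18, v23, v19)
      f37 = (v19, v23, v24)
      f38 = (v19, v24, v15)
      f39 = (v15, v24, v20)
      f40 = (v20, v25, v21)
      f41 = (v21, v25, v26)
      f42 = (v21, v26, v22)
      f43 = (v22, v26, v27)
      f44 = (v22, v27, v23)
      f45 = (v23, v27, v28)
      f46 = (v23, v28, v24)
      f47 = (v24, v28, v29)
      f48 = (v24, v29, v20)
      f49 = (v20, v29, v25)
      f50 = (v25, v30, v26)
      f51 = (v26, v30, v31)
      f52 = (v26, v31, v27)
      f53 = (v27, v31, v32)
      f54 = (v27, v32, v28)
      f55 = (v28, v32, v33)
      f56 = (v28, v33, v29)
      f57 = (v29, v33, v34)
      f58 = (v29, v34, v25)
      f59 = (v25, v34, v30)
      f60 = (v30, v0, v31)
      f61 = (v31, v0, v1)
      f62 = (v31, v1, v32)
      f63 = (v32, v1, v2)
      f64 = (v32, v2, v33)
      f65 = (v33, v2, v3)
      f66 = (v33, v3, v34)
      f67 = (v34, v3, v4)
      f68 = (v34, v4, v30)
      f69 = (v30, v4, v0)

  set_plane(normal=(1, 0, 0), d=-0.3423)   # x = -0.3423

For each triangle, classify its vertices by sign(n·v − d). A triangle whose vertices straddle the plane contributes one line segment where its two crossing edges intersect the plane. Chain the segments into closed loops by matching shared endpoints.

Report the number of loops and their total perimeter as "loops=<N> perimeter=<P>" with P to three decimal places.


loops=2 perimeter=7.035

Straddling triangles (24 of 70):
  (v5,v10,v6) [+-+] → (-0.3423, 2.24059, 0)–(-0.3423, 2.20087, 0.0591419)  len=0.0712
  (v6,v10,v11) [+--] → (-0.3423, 2.20087, 0.0591419)–(-0.3423, 1.85745, 0.5706)  len=0.6161
  (v6,v11,v7) [+-+] → (-0.3423, 1.85745, 0.5706)–(-0.3423, 1.81336, 0.555103)  len=0.0467
  (v7,v11,v12) [+-+] → (-0.3423, 1.81336, 0.555103)–(-0.3423, 1.49969, 0.444855)  len=0.3325
  (v9,v13,v14) [++-] → (-0.3423, 1.49969, -0.444855)–(-0.3423, 1.85745, -0.5706)  len=0.3792
  (v9,v14,v5) [+-+] → (-0.3423, 1.85745, -0.5706)–(-0.3423, 1.87493, -0.54457)  len=0.0314
  (v5,v14,v10) [+--] → (-0.3423, 1.87493, -0.54457)–(-0.3423, 2.24059, 0)  len=0.6559
  (v11,v16,v12) [--+] → (-0.3423, 1.20629, 0.362147)–(-0.3423, 1.49969, 0.444855)  len=0.3048
  (v12,v16,v17) [+--] → (-0.3423, 1.20629, 0.362147)–(-0.3423, 1.17277, 0.3527)  len=0.0348
  (v12,v17,v13) [+-+] → (-0.3423, 1.17277, 0.3527)–(-0.3423, 1.17277, -0.300402)  len=0.6531
  (v13,v17,v18) [+--] → (-0.3423, 1.17277, -0.300402)–(-0.3423, 1.17277, -0.3527)  len=0.0523
  (v13,v18,v14) [+--] → (-0.3423, 1.17277, -0.3527)–(-0.3423, 1.49969, -0.444855)  len=0.3397
  (v22,v26,v27) [--+] → (-0.3423, -1.49969, 0.444855)–(-0.3423, -1.17277, 0.3527)  len=0.3397
  (v22,v27,v23) [-+-] → (-0.3423, -1.17277, 0.3527)–(-0.3423, -1.17277, 0.300402)  len=0.0523
  (v23,v27,v28) [-++] → (-0.3423, -1.17277, 0.300402)–(-0.3423, -1.17277, -0.3527)  len=0.6531
  (v23,v28,v24) [-+-] → (-0.3423, -1.17277, -0.3527)–(-0.3423, -1.20629, -0.362147)  len=0.0348
  (v24,v28,v29) [-+-] → (-0.3423, -1.20629, -0.362147)–(-0.3423, -1.49969, -0.444855)  len=0.3048
  (v25,v30,v26) [-+-] → (-0.3423, -2.24059, 0)–(-0.3423, -1.87493, 0.54457)  len=0.6559
  (v26,v30,v31) [-++] → (-0.3423, -1.87493, 0.54457)–(-0.3423, -1.85745, 0.5706)  len=0.0314
  (v26,v31,v27) [-++] → (-0.3423, -1.85745, 0.5706)–(-0.3423, -1.49969, 0.444855)  len=0.3792
  (v28,v33,v29) [++-] → (-0.3423, -1.81336, -0.555103)–(-0.3423, -1.49969, -0.444855)  len=0.3325
  (v29,v33,v34) [-++] → (-0.3423, -1.81336, -0.555103)–(-0.3423, -1.85745, -0.5706)  len=0.0467
  (v29,v34,v25) [-+-] → (-0.3423, -1.85745, -0.5706)–(-0.3423, -2.20087, -0.0591419)  len=0.6161
  (v25,v34,v30) [-++] → (-0.3423, -2.20087, -0.0591419)–(-0.3423, -2.24059, 0)  len=0.0712

Chained into 2 loop(s):
  loop 1: 12 segments, perimeter = 3.5177
  loop 2: 12 segments, perimeter = 3.5177
Total perimeter = 7.035
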